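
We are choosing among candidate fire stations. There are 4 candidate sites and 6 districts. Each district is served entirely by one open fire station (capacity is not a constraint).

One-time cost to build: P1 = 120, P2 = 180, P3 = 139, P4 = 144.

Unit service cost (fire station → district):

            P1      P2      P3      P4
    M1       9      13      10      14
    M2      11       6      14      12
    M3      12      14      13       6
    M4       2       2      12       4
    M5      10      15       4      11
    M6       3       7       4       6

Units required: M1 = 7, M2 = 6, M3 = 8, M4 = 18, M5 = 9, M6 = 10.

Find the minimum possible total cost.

Minimum total cost: 501

For any fixed open set, each district goes to its cheapest open site; total = fixed + service.
{P1}: M1→P1 9·7=63, M2→P1 11·6=66, M3→P1 12·8=96, M4→P1 2·18=36, M5→P1 10·9=90, M6→P1 3·10=30. Service 381; fixed 120; total 501.
{P1, P3}: M1→P1 9·7=63, M2→P1 11·6=66, M3→P1 12·8=96, M4→P1 2·18=36, M5→P3 4·9=36, M6→P1 3·10=30. Service 327; fixed 259; total 586.
{P4}: M1→P4 14·7=98, M2→P4 12·6=72, M3→P4 6·8=48, M4→P4 4·18=72, M5→P4 11·9=99, M6→P4 6·10=60. Service 449; fixed 144; total 593.
{P1, P2, P3, P4}: service 249 + fixed 583 = 832
No other subset beats 501.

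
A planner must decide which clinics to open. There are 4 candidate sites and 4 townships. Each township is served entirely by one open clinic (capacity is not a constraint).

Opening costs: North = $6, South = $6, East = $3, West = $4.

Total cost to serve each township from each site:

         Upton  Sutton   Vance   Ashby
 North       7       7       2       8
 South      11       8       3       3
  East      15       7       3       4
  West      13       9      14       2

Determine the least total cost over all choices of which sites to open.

For any fixed open set, each township goes to its cheapest open site; total = fixed + service.
{North, West}: Upton→North 7, Sutton→North 7, Vance→North 2, Ashby→West 2. Service 18; fixed 10; total 28.
{North, East}: Upton→North 7, Sutton→North 7, Vance→North 2, Ashby→East 4. Service 20; fixed 9; total 29.
{North}: Upton→North 7, Sutton→North 7, Vance→North 2, Ashby→North 8. Service 24; fixed 6; total 30.
{North, South, East, West}: service 18 + fixed 19 = 37
(All 15 nonempty subsets were checked; North and West is lowest.)

Minimum total cost: 28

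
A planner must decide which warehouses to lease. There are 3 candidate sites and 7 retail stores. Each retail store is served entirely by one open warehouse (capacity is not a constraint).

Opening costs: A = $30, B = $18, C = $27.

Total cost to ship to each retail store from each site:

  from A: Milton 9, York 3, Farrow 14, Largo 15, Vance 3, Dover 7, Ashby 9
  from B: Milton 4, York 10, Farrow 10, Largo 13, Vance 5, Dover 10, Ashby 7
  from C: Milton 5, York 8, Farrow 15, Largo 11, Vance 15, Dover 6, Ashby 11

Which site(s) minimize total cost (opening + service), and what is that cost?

For any fixed open set, each retail store goes to its cheapest open site; total = fixed + service.
{B}: Milton→B 4, York→B 10, Farrow→B 10, Largo→B 13, Vance→B 5, Dover→B 10, Ashby→B 7. Service 59; fixed 18; total 77.
{A}: Milton→A 9, York→A 3, Farrow→A 14, Largo→A 15, Vance→A 3, Dover→A 7, Ashby→A 9. Service 60; fixed 30; total 90.
{A, B}: Milton→B 4, York→A 3, Farrow→B 10, Largo→B 13, Vance→A 3, Dover→A 7, Ashby→B 7. Service 47; fixed 48; total 95.
{A, B, C}: Milton→B 4, York→A 3, Farrow→B 10, Largo→C 11, Vance→A 3, Dover→C 6, Ashby→B 7. Service 44; fixed 75; total 119.
No other subset beats 77.

Open B only; minimum total cost 77.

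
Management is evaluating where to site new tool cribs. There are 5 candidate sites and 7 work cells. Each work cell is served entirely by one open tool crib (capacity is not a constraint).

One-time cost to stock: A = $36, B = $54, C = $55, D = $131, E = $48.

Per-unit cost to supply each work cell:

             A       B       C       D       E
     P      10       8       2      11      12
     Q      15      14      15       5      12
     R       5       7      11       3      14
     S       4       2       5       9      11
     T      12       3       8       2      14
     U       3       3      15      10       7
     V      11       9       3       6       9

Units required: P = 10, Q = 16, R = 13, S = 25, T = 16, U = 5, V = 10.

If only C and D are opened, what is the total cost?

Total cost: 562

Each work cell is assigned to its cheapest site among the open ones.
{C, D}: P→C 2·10=20, Q→D 5·16=80, R→D 3·13=39, S→C 5·25=125, T→D 2·16=32, U→D 10·5=50, V→C 3·10=30. Service 376; fixed 186; total 562.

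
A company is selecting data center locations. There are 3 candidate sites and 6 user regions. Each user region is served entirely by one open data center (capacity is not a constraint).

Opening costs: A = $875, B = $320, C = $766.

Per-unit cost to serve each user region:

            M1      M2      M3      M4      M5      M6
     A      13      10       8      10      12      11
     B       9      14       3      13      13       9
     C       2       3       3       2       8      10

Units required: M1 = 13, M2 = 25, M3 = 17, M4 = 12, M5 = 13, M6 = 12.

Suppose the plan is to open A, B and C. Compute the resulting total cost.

Each user region is assigned to its cheapest site among the open ones.
{A, B, C}: M1→C 2·13=26, M2→C 3·25=75, M3→B 3·17=51, M4→C 2·12=24, M5→C 8·13=104, M6→B 9·12=108. Service 388; fixed 1961; total 2349.

Total cost: 2349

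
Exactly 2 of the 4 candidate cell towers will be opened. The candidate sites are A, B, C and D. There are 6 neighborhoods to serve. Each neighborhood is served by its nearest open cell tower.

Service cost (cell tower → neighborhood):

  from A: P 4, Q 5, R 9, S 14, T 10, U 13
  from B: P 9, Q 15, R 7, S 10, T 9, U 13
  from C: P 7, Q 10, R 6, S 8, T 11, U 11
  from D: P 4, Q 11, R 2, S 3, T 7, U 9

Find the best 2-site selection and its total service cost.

With exactly 2 open, each neighborhood uses its cheapest among the chosen.
{A, D}: P→A 4, Q→A 5, R→D 2, S→D 3, T→D 7, U→D 9. Service cost 30.
{C, D}: service cost 35
{B, D}: service cost 36
Among all 6 size-2 choices, {A, D} is lowest.

Choose A and D; total service cost 30.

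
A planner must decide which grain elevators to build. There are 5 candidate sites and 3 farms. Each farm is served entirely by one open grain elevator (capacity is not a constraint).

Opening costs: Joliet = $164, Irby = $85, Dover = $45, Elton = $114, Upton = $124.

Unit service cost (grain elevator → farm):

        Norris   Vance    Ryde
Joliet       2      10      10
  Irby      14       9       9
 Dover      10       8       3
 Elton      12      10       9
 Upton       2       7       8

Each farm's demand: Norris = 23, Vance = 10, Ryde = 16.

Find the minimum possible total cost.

Minimum total cost: 333

For any fixed open set, each farm goes to its cheapest open site; total = fixed + service.
{Dover, Upton}: Norris→Upton 2·23=46, Vance→Upton 7·10=70, Ryde→Dover 3·16=48. Service 164; fixed 169; total 333.
{Upton}: Norris→Upton 2·23=46, Vance→Upton 7·10=70, Ryde→Upton 8·16=128. Service 244; fixed 124; total 368.
{Joliet, Dover}: service 174 + fixed 209 = 383
{Joliet, Irby, Dover, Elton, Upton}: service 164 + fixed 532 = 696
No other subset beats 333.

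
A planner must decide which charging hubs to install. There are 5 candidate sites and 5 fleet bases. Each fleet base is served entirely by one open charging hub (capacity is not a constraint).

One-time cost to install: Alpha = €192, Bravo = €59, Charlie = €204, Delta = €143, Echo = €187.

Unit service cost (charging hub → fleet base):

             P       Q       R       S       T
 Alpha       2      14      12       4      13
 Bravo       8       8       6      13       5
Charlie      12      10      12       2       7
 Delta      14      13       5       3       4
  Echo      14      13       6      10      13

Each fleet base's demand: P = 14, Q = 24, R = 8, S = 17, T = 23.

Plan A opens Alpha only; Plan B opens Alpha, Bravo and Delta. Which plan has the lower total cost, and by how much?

Plan B is cheaper by 222.

Plan A: {Alpha}: P→Alpha 2·14=28, Q→Alpha 14·24=336, R→Alpha 12·8=96, S→Alpha 4·17=68, T→Alpha 13·23=299. Service 827; fixed 192; total 1019.
Plan B: {Alpha, Bravo, Delta}: P→Alpha 2·14=28, Q→Bravo 8·24=192, R→Delta 5·8=40, S→Delta 3·17=51, T→Delta 4·23=92. Service 403; fixed 394; total 797.
Difference: |1019 − 797| = 222.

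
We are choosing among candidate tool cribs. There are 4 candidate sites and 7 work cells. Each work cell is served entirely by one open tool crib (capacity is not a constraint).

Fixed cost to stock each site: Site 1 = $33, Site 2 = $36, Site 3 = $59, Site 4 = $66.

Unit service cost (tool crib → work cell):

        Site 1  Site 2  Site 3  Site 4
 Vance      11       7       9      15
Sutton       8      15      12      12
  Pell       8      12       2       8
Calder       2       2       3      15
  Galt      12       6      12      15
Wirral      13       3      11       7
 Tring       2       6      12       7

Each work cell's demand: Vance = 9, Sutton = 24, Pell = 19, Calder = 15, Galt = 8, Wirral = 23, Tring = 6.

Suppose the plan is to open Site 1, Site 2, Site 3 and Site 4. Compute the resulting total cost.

Total cost: 646

Each work cell is assigned to its cheapest site among the open ones.
{Site 1, Site 2, Site 3, Site 4}: Vance→Site 2 7·9=63, Sutton→Site 1 8·24=192, Pell→Site 3 2·19=38, Calder→Site 1 2·15=30, Galt→Site 2 6·8=48, Wirral→Site 2 3·23=69, Tring→Site 1 2·6=12. Service 452; fixed 194; total 646.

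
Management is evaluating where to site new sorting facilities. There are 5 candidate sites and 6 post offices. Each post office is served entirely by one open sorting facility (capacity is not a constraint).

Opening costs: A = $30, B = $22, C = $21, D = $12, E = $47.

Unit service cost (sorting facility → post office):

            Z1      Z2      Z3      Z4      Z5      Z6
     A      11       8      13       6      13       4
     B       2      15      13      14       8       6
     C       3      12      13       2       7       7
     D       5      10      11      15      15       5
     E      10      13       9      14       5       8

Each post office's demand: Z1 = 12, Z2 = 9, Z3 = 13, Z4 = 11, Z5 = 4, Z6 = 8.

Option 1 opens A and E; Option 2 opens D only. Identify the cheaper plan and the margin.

Option 1: {A, E}: Z1→E 10·12=120, Z2→A 8·9=72, Z3→E 9·13=117, Z4→A 6·11=66, Z5→E 5·4=20, Z6→A 4·8=32. Service 427; fixed 77; total 504.
Option 2: {D}: Z1→D 5·12=60, Z2→D 10·9=90, Z3→D 11·13=143, Z4→D 15·11=165, Z5→D 15·4=60, Z6→D 5·8=40. Service 558; fixed 12; total 570.
Difference: |504 − 570| = 66.

Option 1 is cheaper by 66.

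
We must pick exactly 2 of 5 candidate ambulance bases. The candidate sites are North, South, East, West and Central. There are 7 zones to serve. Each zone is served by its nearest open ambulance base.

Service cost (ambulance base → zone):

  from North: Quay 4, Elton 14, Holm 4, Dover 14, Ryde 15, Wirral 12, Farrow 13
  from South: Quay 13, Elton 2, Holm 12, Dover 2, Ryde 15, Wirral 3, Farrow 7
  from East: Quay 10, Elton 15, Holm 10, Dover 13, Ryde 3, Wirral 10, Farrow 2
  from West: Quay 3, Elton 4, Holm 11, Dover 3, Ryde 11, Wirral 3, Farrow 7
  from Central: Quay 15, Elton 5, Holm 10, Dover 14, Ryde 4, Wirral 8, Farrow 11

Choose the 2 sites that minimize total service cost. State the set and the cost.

Choose East and West; total service cost 28.

With exactly 2 open, each zone uses its cheapest among the chosen.
{East, West}: Quay→West 3, Elton→West 4, Holm→East 10, Dover→West 3, Ryde→East 3, Wirral→West 3, Farrow→East 2. Service cost 28.
{South, East}: service cost 32
{West, Central}: service cost 34
Among all 10 size-2 choices, {East, West} is lowest.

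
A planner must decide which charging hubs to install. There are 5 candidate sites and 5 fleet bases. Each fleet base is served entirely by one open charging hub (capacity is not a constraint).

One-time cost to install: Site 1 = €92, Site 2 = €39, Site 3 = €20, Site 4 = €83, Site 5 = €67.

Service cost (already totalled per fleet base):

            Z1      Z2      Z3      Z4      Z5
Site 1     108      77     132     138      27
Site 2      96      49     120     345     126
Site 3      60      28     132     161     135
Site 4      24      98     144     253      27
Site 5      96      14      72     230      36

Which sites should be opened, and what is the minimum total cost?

For any fixed open set, each fleet base goes to its cheapest open site; total = fixed + service.
{Site 3, Site 5}: Z1→Site 3 60, Z2→Site 5 14, Z3→Site 5 72, Z4→Site 3 161, Z5→Site 5 36. Service 343; fixed 87; total 430.
{Site 3, Site 4, Site 5}: service 298 + fixed 170 = 468
{Site 2, Site 3, Site 5}: service 343 + fixed 126 = 469
{Site 1, Site 2, Site 3, Site 4, Site 5}: service 275 + fixed 301 = 576
No other subset beats 430.

Open Site 3 and Site 5; minimum total cost 430.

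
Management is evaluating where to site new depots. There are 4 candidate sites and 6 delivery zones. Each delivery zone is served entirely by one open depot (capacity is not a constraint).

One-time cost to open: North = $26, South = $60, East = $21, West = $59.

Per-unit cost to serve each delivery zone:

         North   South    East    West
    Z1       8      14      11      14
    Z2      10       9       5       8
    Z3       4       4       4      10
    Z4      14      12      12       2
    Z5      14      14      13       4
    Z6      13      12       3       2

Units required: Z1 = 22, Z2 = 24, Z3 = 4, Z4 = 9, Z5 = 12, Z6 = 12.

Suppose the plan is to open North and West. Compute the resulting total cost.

Total cost: 559

Each delivery zone is assigned to its cheapest site among the open ones.
{North, West}: Z1→North 8·22=176, Z2→West 8·24=192, Z3→North 4·4=16, Z4→West 2·9=18, Z5→West 4·12=48, Z6→West 2·12=24. Service 474; fixed 85; total 559.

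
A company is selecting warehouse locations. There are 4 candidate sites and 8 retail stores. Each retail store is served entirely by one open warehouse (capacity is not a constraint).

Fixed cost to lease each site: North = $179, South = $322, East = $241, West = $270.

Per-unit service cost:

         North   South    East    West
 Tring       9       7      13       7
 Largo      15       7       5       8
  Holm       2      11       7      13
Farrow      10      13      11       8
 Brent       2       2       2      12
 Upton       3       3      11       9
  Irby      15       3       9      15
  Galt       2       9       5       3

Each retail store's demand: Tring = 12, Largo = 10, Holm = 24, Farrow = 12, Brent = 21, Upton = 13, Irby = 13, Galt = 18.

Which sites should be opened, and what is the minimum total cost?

For any fixed open set, each retail store goes to its cheapest open site; total = fixed + service.
{North}: Tring→North 9·12=108, Largo→North 15·10=150, Holm→North 2·24=48, Farrow→North 10·12=120, Brent→North 2·21=42, Upton→North 3·13=39, Irby→North 15·13=195, Galt→North 2·18=36. Service 738; fixed 179; total 917.
{North, South}: Tring→South 7·12=84, Largo→South 7·10=70, Holm→North 2·24=48, Farrow→North 10·12=120, Brent→North 2·21=42, Upton→North 3·13=39, Irby→South 3·13=39, Galt→North 2·18=36. Service 478; fixed 501; total 979.
{North, East}: service 560 + fixed 420 = 980
{North, South, East, West}: service 434 + fixed 1012 = 1446
No other subset beats 917.

Open North only; minimum total cost 917.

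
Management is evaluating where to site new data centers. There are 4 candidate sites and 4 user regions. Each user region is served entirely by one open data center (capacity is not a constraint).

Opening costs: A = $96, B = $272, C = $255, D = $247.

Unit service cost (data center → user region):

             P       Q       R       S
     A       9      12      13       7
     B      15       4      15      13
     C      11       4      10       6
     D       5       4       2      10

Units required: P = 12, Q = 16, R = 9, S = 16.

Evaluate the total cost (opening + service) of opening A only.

Each user region is assigned to its cheapest site among the open ones.
{A}: P→A 9·12=108, Q→A 12·16=192, R→A 13·9=117, S→A 7·16=112. Service 529; fixed 96; total 625.

Total cost: 625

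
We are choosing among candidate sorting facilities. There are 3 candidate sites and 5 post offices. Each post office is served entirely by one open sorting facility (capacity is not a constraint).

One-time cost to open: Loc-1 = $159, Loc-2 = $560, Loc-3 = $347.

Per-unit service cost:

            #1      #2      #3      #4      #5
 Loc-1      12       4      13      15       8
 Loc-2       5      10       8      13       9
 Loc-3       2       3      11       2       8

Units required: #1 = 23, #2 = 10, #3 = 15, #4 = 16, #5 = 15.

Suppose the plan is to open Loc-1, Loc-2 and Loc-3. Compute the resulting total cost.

Total cost: 1414

Each post office is assigned to its cheapest site among the open ones.
{Loc-1, Loc-2, Loc-3}: #1→Loc-3 2·23=46, #2→Loc-3 3·10=30, #3→Loc-2 8·15=120, #4→Loc-3 2·16=32, #5→Loc-1 8·15=120. Service 348; fixed 1066; total 1414.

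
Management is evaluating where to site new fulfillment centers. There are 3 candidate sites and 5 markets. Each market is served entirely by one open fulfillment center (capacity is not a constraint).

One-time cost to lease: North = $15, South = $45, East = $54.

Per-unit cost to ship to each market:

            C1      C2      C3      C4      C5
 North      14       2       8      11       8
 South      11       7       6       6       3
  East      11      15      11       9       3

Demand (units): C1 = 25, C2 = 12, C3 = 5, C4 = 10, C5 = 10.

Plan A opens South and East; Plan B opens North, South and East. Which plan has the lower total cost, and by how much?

Plan B is cheaper by 45.

Plan A: {South, East}: C1→South 11·25=275, C2→South 7·12=84, C3→South 6·5=30, C4→South 6·10=60, C5→South 3·10=30. Service 479; fixed 99; total 578.
Plan B: {North, South, East}: C1→South 11·25=275, C2→North 2·12=24, C3→South 6·5=30, C4→South 6·10=60, C5→South 3·10=30. Service 419; fixed 114; total 533.
Difference: |578 − 533| = 45.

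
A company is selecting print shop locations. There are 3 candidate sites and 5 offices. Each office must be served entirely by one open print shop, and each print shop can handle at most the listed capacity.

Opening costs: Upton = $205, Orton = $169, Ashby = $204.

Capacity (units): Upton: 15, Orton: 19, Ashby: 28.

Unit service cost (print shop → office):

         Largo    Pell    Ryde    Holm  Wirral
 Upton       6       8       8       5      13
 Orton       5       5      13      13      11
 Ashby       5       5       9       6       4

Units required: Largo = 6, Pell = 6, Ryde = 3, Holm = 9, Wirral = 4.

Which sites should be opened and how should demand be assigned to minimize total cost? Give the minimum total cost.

Minimum total cost: 361

Open {Ashby}: Largo→Ashby 5·6=30, Pell→Ashby 5·6=30, Ryde→Ashby 9·3=27, Holm→Ashby 6·9=54, Wirral→Ashby 4·4=16.
Loads: Ashby carries 28/28. Service 157; fixed 204; total 361.
Next best feasible plan costs 530.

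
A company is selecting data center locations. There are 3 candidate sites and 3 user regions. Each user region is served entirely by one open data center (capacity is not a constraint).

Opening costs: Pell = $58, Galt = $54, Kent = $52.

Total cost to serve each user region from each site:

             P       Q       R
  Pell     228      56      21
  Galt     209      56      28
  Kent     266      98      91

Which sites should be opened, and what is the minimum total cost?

Open Galt only; minimum total cost 347.

For any fixed open set, each user region goes to its cheapest open site; total = fixed + service.
{Galt}: P→Galt 209, Q→Galt 56, R→Galt 28. Service 293; fixed 54; total 347.
{Pell}: P→Pell 228, Q→Pell 56, R→Pell 21. Service 305; fixed 58; total 363.
{Pell, Galt}: service 286 + fixed 112 = 398
{Pell, Galt, Kent}: P→Galt 209, Q→Pell 56, R→Pell 21. Service 286; fixed 164; total 450.
No other subset beats 347.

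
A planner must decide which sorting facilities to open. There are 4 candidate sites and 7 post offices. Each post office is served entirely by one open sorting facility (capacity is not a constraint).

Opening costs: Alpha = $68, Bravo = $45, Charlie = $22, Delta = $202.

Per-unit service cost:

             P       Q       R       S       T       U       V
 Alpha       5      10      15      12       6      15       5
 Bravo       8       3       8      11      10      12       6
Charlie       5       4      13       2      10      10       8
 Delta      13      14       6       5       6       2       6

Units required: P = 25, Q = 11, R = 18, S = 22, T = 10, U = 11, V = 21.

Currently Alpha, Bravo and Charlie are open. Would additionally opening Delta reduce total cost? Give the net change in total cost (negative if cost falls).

Current service cost with {Alpha, Bravo, Charlie}: 621.
Adding Delta: each post office re-picks its cheapest; new service cost 497, saving 124.
Extra fixed cost: 202. Net change = 202 − 124 = 78.
(Totals: 756 → 834.)

No — net change +78 (cost rises by 78).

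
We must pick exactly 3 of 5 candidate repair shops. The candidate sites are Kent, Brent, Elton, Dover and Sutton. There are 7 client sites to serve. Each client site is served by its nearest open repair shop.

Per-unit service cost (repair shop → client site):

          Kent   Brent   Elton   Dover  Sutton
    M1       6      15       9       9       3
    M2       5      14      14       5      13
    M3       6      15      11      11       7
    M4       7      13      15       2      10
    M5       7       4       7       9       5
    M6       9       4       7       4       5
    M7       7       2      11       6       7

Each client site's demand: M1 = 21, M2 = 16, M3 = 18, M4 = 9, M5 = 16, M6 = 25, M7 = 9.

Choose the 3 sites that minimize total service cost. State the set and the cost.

With exactly 3 open, each client site uses its cheapest among the chosen.
{Brent, Dover, Sutton}: M1→Sutton 3·21=63, M2→Dover 5·16=80, M3→Sutton 7·18=126, M4→Dover 2·9=18, M5→Brent 4·16=64, M6→Brent 4·25=100, M7→Brent 2·9=18. Service cost 469.
{Kent, Brent, Sutton}: service cost 496
{Kent, Dover, Sutton}: service cost 503
Among all 10 size-3 choices, {Brent, Dover, Sutton} is lowest.

Choose Brent, Dover and Sutton; total service cost 469.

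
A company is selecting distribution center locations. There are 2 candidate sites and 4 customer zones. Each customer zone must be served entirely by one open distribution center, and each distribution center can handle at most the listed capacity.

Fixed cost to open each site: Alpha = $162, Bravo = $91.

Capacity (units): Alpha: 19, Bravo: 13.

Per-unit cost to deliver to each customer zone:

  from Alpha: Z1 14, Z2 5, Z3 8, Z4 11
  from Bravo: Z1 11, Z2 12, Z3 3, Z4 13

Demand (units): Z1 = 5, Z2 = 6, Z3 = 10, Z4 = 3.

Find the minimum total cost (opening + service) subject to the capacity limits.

Open {Alpha, Bravo}: Z1→Alpha 14·5=70, Z2→Alpha 5·6=30, Z3→Bravo 3·10=30, Z4→Alpha 11·3=33.
Loads: Alpha carries 14/19, Bravo carries 10/13. Service 163; fixed 253; total 416.
Next best feasible plan costs 422.

Minimum total cost: 416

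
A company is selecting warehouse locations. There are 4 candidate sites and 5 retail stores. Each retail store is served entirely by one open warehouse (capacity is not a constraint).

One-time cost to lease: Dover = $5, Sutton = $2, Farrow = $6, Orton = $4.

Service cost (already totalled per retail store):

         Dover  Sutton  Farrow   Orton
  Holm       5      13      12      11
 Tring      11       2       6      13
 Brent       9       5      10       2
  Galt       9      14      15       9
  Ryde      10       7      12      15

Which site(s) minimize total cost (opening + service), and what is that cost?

Open Dover and Sutton; minimum total cost 35.

For any fixed open set, each retail store goes to its cheapest open site; total = fixed + service.
{Dover, Sutton}: Holm→Dover 5, Tring→Sutton 2, Brent→Sutton 5, Galt→Dover 9, Ryde→Sutton 7. Service 28; fixed 7; total 35.
{Dover, Sutton, Orton}: service 25 + fixed 11 = 36
{Sutton, Orton}: service 31 + fixed 6 = 37
{Dover, Sutton, Farrow, Orton}: service 25 + fixed 17 = 42
(All 15 nonempty subsets were checked; Dover and Sutton is lowest.)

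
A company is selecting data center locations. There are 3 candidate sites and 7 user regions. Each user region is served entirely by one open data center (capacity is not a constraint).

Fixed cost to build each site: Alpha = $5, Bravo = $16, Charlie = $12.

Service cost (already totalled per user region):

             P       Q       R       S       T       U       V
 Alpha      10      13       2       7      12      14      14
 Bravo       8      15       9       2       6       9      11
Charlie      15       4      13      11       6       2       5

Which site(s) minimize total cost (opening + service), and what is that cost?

For any fixed open set, each user region goes to its cheapest open site; total = fixed + service.
{Alpha, Charlie}: P→Alpha 10, Q→Charlie 4, R→Alpha 2, S→Alpha 7, T→Charlie 6, U→Charlie 2, V→Charlie 5. Service 36; fixed 17; total 53.
{Alpha, Bravo, Charlie}: service 29 + fixed 33 = 62
{Bravo, Charlie}: service 36 + fixed 28 = 64
{Alpha}: P→Alpha 10, Q→Alpha 13, R→Alpha 2, S→Alpha 7, T→Alpha 12, U→Alpha 14, V→Alpha 14. Service 72; fixed 5; total 77.
No other subset beats 53.

Open Alpha and Charlie; minimum total cost 53.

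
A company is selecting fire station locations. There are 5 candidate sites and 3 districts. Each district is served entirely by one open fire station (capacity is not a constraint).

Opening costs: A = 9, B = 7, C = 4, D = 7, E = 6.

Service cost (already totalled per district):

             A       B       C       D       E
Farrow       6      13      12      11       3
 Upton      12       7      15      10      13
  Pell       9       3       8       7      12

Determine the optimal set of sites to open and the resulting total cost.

For any fixed open set, each district goes to its cheapest open site; total = fixed + service.
{B, E}: Farrow→E 3, Upton→B 7, Pell→B 3. Service 13; fixed 13; total 26.
{B}: Farrow→B 13, Upton→B 7, Pell→B 3. Service 23; fixed 7; total 30.
{B, C, E}: service 13 + fixed 17 = 30
{A, B, C, D, E}: service 13 + fixed 33 = 46
No other subset beats 26.

Open B and E; minimum total cost 26.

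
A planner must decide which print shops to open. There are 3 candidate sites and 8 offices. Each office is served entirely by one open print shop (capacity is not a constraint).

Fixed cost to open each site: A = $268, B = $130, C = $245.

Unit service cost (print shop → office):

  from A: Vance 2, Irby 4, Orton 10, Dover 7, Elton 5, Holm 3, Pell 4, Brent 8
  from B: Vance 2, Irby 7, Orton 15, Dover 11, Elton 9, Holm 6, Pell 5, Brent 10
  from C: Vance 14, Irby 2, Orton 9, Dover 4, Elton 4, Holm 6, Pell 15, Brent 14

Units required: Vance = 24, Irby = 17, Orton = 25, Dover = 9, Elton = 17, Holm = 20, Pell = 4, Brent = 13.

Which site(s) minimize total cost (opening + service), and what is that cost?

Open A only; minimum total cost 962.

For any fixed open set, each office goes to its cheapest open site; total = fixed + service.
{A}: Vance→A 2·24=48, Irby→A 4·17=68, Orton→A 10·25=250, Dover→A 7·9=63, Elton→A 5·17=85, Holm→A 3·20=60, Pell→A 4·4=16, Brent→A 8·13=104. Service 694; fixed 268; total 962.
{B, C}: Vance→B 2·24=48, Irby→C 2·17=34, Orton→C 9·25=225, Dover→C 4·9=36, Elton→C 4·17=68, Holm→B 6·20=120, Pell→B 5·4=20, Brent→B 10·13=130. Service 681; fixed 375; total 1056.
{A, B}: Vance→A 2·24=48, Irby→A 4·17=68, Orton→A 10·25=250, Dover→A 7·9=63, Elton→A 5·17=85, Holm→A 3·20=60, Pell→A 4·4=16, Brent→A 8·13=104. Service 694; fixed 398; total 1092.
{A, B, C}: service 591 + fixed 643 = 1234
(All 7 nonempty subsets were checked; A only is lowest.)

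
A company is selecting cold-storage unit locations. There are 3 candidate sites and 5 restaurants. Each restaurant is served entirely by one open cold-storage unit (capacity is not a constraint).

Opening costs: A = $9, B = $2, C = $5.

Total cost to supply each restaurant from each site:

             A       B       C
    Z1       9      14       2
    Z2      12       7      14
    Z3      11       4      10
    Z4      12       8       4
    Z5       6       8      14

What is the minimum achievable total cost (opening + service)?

Minimum total cost: 32

For any fixed open set, each restaurant goes to its cheapest open site; total = fixed + service.
{B, C}: Z1→C 2, Z2→B 7, Z3→B 4, Z4→C 4, Z5→B 8. Service 25; fixed 7; total 32.
{A, B, C}: Z1→C 2, Z2→B 7, Z3→B 4, Z4→C 4, Z5→A 6. Service 23; fixed 16; total 39.
{B}: service 41 + fixed 2 = 43
No other subset beats 32.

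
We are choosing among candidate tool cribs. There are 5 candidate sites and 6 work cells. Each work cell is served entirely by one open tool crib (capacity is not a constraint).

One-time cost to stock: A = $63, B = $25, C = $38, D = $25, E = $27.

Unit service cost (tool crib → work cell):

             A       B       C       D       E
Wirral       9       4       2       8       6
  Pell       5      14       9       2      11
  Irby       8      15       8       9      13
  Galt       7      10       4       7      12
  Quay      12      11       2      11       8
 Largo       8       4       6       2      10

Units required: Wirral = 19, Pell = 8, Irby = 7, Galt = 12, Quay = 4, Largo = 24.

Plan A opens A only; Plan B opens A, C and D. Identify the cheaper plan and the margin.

Plan B is cheaper by 314.

Plan A: {A}: Wirral→A 9·19=171, Pell→A 5·8=40, Irby→A 8·7=56, Galt→A 7·12=84, Quay→A 12·4=48, Largo→A 8·24=192. Service 591; fixed 63; total 654.
Plan B: {A, C, D}: Wirral→C 2·19=38, Pell→D 2·8=16, Irby→A 8·7=56, Galt→C 4·12=48, Quay→C 2·4=8, Largo→D 2·24=48. Service 214; fixed 126; total 340.
Difference: |654 − 340| = 314.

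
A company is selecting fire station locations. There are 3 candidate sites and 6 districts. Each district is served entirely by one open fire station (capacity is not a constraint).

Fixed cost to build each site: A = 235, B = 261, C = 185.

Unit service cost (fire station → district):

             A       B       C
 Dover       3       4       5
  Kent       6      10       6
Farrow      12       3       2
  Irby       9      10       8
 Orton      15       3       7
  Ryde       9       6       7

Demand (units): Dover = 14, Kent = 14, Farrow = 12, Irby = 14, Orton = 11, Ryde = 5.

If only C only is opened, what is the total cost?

Total cost: 587

Each district is assigned to its cheapest site among the open ones.
{C}: Dover→C 5·14=70, Kent→C 6·14=84, Farrow→C 2·12=24, Irby→C 8·14=112, Orton→C 7·11=77, Ryde→C 7·5=35. Service 402; fixed 185; total 587.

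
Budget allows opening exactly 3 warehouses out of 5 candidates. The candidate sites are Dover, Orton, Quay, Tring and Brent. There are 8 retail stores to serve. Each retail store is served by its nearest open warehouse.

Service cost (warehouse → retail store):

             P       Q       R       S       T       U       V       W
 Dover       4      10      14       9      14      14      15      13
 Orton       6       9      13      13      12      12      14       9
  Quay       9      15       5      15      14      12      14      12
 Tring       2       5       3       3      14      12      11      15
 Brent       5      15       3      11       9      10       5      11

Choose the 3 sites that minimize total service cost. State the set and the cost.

Choose Orton, Tring and Brent; total service cost 46.

With exactly 3 open, each retail store uses its cheapest among the chosen.
{Orton, Tring, Brent}: P→Tring 2, Q→Tring 5, R→Tring 3, S→Tring 3, T→Brent 9, U→Brent 10, V→Brent 5, W→Orton 9. Service cost 46.
{Dover, Tring, Brent}: service cost 48
{Quay, Tring, Brent}: service cost 48
Among all 10 size-3 choices, {Orton, Tring, Brent} is lowest.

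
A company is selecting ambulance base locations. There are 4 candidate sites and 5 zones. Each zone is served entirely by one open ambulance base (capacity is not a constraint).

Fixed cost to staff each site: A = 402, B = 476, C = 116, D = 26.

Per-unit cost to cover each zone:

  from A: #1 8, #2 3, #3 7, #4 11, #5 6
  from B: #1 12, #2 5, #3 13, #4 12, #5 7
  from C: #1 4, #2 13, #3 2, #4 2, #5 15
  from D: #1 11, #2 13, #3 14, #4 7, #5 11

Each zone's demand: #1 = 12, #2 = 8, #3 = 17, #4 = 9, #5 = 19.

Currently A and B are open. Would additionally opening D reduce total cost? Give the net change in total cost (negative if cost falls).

Current service cost with {A, B}: 452.
Adding D: each zone re-picks its cheapest; new service cost 416, saving 36.
Extra fixed cost: 26. Net change = 26 − 36 = -10.
(Totals: 1330 → 1320.)

Yes — net change −10 (cost falls by 10).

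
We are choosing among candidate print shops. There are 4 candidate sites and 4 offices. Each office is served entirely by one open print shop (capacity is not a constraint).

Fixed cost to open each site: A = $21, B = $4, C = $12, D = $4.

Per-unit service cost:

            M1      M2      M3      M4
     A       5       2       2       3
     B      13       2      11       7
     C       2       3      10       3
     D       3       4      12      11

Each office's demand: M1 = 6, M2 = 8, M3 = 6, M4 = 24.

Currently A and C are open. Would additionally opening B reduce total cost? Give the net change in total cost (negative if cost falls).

No — net change +4 (cost rises by 4).

Current service cost with {A, C}: 112.
Adding B: each office re-picks its cheapest; new service cost 112, saving 0.
Extra fixed cost: 4. Net change = 4 − 0 = 4.
(Totals: 145 → 149.)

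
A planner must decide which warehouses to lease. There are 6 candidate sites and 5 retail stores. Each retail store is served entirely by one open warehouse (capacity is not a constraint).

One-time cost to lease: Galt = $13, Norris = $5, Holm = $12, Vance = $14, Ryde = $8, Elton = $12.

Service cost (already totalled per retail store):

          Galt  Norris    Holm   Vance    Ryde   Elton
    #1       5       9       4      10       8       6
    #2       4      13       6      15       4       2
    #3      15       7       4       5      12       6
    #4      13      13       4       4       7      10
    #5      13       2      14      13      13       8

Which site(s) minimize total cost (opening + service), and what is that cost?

For any fixed open set, each retail store goes to its cheapest open site; total = fixed + service.
{Norris, Holm}: #1→Holm 4, #2→Holm 6, #3→Holm 4, #4→Holm 4, #5→Norris 2. Service 20; fixed 17; total 37.
{Norris, Ryde}: #1→Ryde 8, #2→Ryde 4, #3→Norris 7, #4→Ryde 7, #5→Norris 2. Service 28; fixed 13; total 41.
{Norris, Holm, Ryde}: #1→Holm 4, #2→Ryde 4, #3→Holm 4, #4→Holm 4, #5→Norris 2. Service 18; fixed 25; total 43.
{Galt, Norris, Holm, Vance, Ryde, Elton}: service 16 + fixed 64 = 80
No other subset beats 37.

Open Norris and Holm; minimum total cost 37.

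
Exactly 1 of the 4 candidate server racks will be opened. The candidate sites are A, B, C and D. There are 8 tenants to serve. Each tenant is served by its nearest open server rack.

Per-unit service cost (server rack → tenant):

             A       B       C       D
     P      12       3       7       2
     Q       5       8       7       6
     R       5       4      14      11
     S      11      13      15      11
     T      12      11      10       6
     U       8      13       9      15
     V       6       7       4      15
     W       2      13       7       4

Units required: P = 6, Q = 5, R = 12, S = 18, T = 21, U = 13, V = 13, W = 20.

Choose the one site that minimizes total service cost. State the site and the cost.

Choose A only; total service cost 829.

With exactly 1 open, each tenant uses its cheapest among the chosen.
{A}: P→A 12·6=72, Q→A 5·5=25, R→A 5·12=60, S→A 11·18=198, T→A 12·21=252, U→A 8·13=104, V→A 6·13=78, W→A 2·20=40. Service cost 829.
{D}: service cost 968
{C}: service cost 1034
Among all 4 size-1 choices, {A} is lowest.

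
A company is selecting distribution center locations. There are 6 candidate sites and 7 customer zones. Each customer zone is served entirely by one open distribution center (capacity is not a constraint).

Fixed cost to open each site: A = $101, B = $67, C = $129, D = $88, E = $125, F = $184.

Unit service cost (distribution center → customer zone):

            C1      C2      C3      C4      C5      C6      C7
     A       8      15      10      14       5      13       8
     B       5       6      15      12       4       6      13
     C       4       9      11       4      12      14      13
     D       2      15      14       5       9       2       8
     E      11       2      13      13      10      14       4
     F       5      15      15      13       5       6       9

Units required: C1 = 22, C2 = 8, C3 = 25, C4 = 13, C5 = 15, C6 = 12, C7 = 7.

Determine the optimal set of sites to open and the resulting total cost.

For any fixed open set, each customer zone goes to its cheapest open site; total = fixed + service.
{B, D}: C1→D 2·22=44, C2→B 6·8=48, C3→D 14·25=350, C4→D 5·13=65, C5→B 4·15=60, C6→D 2·12=24, C7→D 8·7=56. Service 647; fixed 155; total 802.
{A, B, D}: C1→D 2·22=44, C2→B 6·8=48, C3→A 10·25=250, C4→D 5·13=65, C5→B 4·15=60, C6→D 2·12=24, C7→A 8·7=56. Service 547; fixed 256; total 803.
{A, D, E}: service 502 + fixed 314 = 816
{A, B, C, D, E, F}: service 474 + fixed 694 = 1168
No other subset beats 802.

Open B and D; minimum total cost 802.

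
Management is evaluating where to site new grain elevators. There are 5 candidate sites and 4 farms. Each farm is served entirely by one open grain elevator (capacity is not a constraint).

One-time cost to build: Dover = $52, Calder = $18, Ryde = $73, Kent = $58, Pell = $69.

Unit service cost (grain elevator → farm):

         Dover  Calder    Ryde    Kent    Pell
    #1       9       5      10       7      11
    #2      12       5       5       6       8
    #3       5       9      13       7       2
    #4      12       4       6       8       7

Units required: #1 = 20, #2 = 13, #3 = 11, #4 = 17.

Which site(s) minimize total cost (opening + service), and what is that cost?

Open Calder and Pell; minimum total cost 342.

For any fixed open set, each farm goes to its cheapest open site; total = fixed + service.
{Calder, Pell}: #1→Calder 5·20=100, #2→Calder 5·13=65, #3→Pell 2·11=22, #4→Calder 4·17=68. Service 255; fixed 87; total 342.
{Calder}: service 332 + fixed 18 = 350
{Dover, Calder}: service 288 + fixed 70 = 358
{Dover, Calder, Ryde, Kent, Pell}: #1→Calder 5·20=100, #2→Calder 5·13=65, #3→Pell 2·11=22, #4→Calder 4·17=68. Service 255; fixed 270; total 525.
No other subset beats 342.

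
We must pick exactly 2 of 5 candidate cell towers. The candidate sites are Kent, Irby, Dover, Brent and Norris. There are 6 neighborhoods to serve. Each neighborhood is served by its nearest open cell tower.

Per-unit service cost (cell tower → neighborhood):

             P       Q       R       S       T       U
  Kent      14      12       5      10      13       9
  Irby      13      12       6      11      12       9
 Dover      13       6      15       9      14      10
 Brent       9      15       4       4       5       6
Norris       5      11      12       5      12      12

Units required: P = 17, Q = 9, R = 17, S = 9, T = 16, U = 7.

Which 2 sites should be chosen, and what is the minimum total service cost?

Choose Brent and Norris; total service cost 410.

With exactly 2 open, each neighborhood uses its cheapest among the chosen.
{Brent, Norris}: P→Norris 5·17=85, Q→Norris 11·9=99, R→Brent 4·17=68, S→Brent 4·9=36, T→Brent 5·16=80, U→Brent 6·7=42. Service cost 410.
{Dover, Brent}: service cost 433
{Kent, Brent}: service cost 487
Among all 10 size-2 choices, {Brent, Norris} is lowest.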